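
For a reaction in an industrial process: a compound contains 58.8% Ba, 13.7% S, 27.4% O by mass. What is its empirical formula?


Assume 100 g sample. Moles of each element:
  Ba: 58.8/137.33 = 0.428 mol
  S: 13.7/32.07 = 0.427 mol
  O: 27.4/16.0 = 1.712 mol
Divide by smallest (0.427):
  Ba: 0.428/0.427 = 1.0
  S: 0.427/0.427 = 1.0
  O: 1.712/0.427 = 4.01
Empirical formula: BaSO4

BaSO4


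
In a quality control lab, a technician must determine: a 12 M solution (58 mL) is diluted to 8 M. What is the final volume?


C1V1 = C2V2
12 × 58 = 8 × V2
V2 = 696/8 = 87.0 mL

87.0 mL


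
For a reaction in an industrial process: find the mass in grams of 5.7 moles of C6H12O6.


M(C6H12O6) = 180.16 g/mol
mass = n × M = 5.7 × 180.16 = 1026.91 g

1026.91 g


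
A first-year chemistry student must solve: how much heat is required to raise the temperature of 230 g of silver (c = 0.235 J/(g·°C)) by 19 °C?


q = mcΔT = 230 × 0.235 × 19
= 1026.95 J

1026.95 J


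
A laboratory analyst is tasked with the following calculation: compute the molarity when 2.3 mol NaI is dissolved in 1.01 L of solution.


M = n/V = 2.3/1.01 = 2.277 mol/L

2.277 M


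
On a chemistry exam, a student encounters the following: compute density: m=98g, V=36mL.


ρ = mass/volume
= 98/36
= 2.722 g/mL

2.722 g/mL


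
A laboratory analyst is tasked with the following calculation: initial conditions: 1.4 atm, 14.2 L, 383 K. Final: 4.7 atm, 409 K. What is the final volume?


P1V1/T1 = P2V2/T2
V2 = P1V1T2/(T1P2)
= 1.4×14.2×409/(383×4.7)
= 4.517 L

4.517 L


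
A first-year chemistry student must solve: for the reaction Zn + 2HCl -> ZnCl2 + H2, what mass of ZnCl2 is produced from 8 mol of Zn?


Mole ratio ZnCl2:Zn = 1:1
n(ZnCl2) = 8 × 1/1 = 8.000 mol
mass = 8.000 × 136.28 = 1090.24 g

1090.24 g


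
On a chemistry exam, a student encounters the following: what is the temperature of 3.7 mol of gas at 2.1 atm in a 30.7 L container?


PV = nRT  (R = 0.08206 L·atm/(mol·K))
T = PV/(nR) = 2.1×30.7/(3.7×0.08206)
= 64.47/0.303622
= 212.34 K

212.34 K


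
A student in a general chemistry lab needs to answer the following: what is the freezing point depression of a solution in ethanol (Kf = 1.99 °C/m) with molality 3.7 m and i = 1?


ΔTf = Kf × m × i
= 1.99 × 3.7 × 1
= 7.363 °C

7.363 °C


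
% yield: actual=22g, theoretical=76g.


% yield = actual/theoretical × 100
= 22/76 × 100
= 28.95%

28.95%


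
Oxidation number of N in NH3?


x + 3(+1) = 0, so x = -3
Oxidation number: -3

-3


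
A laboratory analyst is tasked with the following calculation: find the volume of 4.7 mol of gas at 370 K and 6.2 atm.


PV = nRT  (R = 0.08206 L·atm/(mol·K))
V = nRT/P = 4.7×0.08206×370/6.2
= 23.017 L

23.017 L


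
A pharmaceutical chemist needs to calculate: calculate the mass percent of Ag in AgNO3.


M(AgNO3) = 1×107.87 + 1×14.01 + 3×16.0 = 169.88 g/mol
Mass of Ag = 1 × 107.87 = 107.87 g/mol
% Ag = 107.87/169.88 × 100 = 63.50%

63.50%


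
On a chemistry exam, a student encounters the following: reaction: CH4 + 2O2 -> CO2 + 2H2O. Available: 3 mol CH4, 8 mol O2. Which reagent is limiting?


Mole ratio available / coefficient:
  CH4: 3/1 = 3.000
  O2: 8/2 = 4.000
Smaller ratio is limiting.

CH4


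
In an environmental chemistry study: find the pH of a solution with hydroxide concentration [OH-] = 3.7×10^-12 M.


pOH = -log10([OH-]) = -log10(3.7×10^-12)
= 12 - log10(3.7) = 11.43
pH = 14 - pOH = 14 - 11.43 = 2.57

2.57


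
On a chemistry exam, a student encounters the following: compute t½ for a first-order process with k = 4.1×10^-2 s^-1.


t½ = ln2/k = 0.693147/(4.1×10^-2 s^-1)
= 16.91 s

16.91 s


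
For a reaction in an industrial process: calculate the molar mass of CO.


M(CO) = 1×12.01 + 1×16.0
= 12.01 + 16.0
= 28.01 g/mol

28.01 g/mol


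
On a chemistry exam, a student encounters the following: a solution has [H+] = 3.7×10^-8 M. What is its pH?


pH = -log10([H+]) = -log10(3.7×10^-8)
= 8 - log10(3.7)
= 8 - 0.57
= 7.43

7.43


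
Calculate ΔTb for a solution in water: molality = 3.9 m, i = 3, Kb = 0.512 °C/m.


ΔTb = Kb × m × i
= 0.512 × 3.9 × 3
= 5.9904 °C

5.9904 °C


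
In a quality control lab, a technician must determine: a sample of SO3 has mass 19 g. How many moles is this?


M(SO3) = 80.07 g/mol
n = mass/M = 19/80.07 = 0.2373 mol

0.2373 mol


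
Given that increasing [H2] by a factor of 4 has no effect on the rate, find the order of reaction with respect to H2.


rate ∝ [H2]^n
rate ∝ [H2]^0
Order in H2: 0

0


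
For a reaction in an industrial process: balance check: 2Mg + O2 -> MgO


Equation: 2Mg + O2 -> MgO
Check atoms: Mg: 2≠1, O: 2≠1
Not balanced

No, not balanced


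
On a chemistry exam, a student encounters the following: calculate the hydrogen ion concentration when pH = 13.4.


[H+] = 10^(-pH) = 10^(-13.4)
= 3.98×10^-14 M

3.98×10^-14 M


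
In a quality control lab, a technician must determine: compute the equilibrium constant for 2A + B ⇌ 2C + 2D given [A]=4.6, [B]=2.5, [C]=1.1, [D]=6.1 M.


Kc = [C]^2[D]^2/([A]^2[B])
= (1.1^2 × 6.1^2)/(4.6^2 × 2.5^1)
= 45.0241/52.9
= 0.8511

0.8511


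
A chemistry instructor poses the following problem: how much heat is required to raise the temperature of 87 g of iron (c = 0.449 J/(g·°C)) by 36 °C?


q = mcΔT = 87 × 0.449 × 36
= 1406.27 J

1406.27 J


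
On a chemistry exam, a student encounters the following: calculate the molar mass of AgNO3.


M(AgNO3) = 1×107.87 + 1×14.01 + 3×16.0
= 107.87 + 14.01 + 48.0
= 169.88 g/mol

169.88 g/mol


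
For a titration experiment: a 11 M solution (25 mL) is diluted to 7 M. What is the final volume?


C1V1 = C2V2
11 × 25 = 7 × V2
V2 = 275/7 = 39.29 mL

39.29 mL


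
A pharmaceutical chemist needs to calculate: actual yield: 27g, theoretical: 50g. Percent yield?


% yield = actual/theoretical × 100
= 27/50 × 100
= 54.0%

54.0%


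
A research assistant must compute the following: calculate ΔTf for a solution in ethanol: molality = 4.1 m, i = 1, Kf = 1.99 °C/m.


ΔTf = Kf × m × i
= 1.99 × 4.1 × 1
= 8.159 °C

8.159 °C


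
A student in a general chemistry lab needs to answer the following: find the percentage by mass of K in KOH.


M(KOH) = 1×39.1 + 1×16.0 + 1×1.008 = 56.108 g/mol
Mass of K = 1 × 39.1 = 39.10 g/mol
% K = 39.10/56.108 × 100 = 69.69%

69.69%


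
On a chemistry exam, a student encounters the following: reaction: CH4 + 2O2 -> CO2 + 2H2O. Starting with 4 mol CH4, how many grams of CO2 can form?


Mole ratio CO2:CH4 = 1:1
n(CO2) = 4 × 1/1 = 4.000 mol
mass = 4.000 × 44.01 = 176.04 g

176.04 g


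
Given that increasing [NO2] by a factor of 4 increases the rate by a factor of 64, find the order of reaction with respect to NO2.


rate ∝ [NO2]^n
4^n = 64 → n = 3
Order in NO2: 3

3


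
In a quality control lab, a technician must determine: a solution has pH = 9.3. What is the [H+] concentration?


[H+] = 10^(-pH) = 10^(-9.3)
= 5.01×10^-10 M

5.01×10^-10 M


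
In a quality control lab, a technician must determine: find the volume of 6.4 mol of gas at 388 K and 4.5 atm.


PV = nRT  (R = 0.08206 L·atm/(mol·K))
V = nRT/P = 6.4×0.08206×388/4.5
= 45.283 L

45.283 L


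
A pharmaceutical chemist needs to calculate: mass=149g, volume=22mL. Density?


ρ = mass/volume
= 149/22
= 6.773 g/mL

6.773 g/mL


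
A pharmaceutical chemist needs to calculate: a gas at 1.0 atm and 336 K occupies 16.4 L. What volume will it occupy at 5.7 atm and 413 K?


P1V1/T1 = P2V2/T2
V2 = P1V1T2/(T1P2)
= 1.0×16.4×413/(336×5.7)
= 3.537 L

3.537 L


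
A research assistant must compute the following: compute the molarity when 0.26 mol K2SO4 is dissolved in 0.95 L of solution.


M = n/V = 0.26/0.95 = 0.274 mol/L

0.274 M


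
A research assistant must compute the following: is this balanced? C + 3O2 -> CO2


Equation: C + 3O2 -> CO2
Check atoms: C: 1=1, O: 6≠2
Not balanced

No, not balanced


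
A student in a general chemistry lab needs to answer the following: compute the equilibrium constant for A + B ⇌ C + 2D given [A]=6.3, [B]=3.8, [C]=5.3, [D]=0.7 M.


Kc = [C][D]^2/([A][B])
= (5.3^1 × 0.7^2)/(6.3^1 × 3.8^1)
= 2.597/23.94
= 0.1085

0.1085


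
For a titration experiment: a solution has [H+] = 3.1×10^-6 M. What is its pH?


pH = -log10([H+]) = -log10(3.1×10^-6)
= 6 - log10(3.1)
= 6 - 0.49
= 5.51

5.51


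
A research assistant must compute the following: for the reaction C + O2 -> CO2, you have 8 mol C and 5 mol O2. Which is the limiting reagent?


Mole ratio available / coefficient:
  C: 8/1 = 8.000
  O2: 5/1 = 5.000
Smaller ratio is limiting.

O2


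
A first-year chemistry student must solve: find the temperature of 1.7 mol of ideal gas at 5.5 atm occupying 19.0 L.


PV = nRT  (R = 0.08206 L·atm/(mol·K))
T = PV/(nR) = 5.5×19.0/(1.7×0.08206)
= 104.50/0.139502
= 749.09 K

749.09 K


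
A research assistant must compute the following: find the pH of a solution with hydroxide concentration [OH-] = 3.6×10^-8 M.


pOH = -log10([OH-]) = -log10(3.6×10^-8)
= 8 - log10(3.6) = 7.44
pH = 14 - pOH = 14 - 7.44 = 6.56

6.56


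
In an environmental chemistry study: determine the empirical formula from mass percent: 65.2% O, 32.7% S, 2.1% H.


Assume 100 g sample. Moles of each element:
  O: 65.2/16.0 = 4.075 mol
  S: 32.7/32.07 = 1.02 mol
  H: 2.1/1.008 = 2.083 mol
Divide by smallest (1.02):
  O: 4.075/1.02 = 4.0
  S: 1.02/1.02 = 1.0
  H: 2.083/1.02 = 2.04
Empirical formula: H2SO4

H2SO4


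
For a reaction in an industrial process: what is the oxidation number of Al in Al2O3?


Al is +3
Oxidation number: +3

+3


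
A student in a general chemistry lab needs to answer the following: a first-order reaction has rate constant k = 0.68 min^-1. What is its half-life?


t½ = ln2/k = 0.693147/(0.68 min^-1)
= 1.019 min

1.019 min


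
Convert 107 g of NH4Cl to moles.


M(NH4Cl) = 53.49 g/mol
n = mass/M = 107/53.49 = 2.0004 mol

2.0004 mol


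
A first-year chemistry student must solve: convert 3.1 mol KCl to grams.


M(KCl) = 74.55 g/mol
mass = n × M = 3.1 × 74.55 = 231.11 g

231.11 g


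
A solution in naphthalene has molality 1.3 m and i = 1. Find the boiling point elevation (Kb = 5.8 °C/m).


ΔTb = Kb × m × i
= 5.8 × 1.3 × 1
= 7.54 °C

7.54 °C


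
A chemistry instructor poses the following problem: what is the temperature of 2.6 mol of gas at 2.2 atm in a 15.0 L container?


PV = nRT  (R = 0.08206 L·atm/(mol·K))
T = PV/(nR) = 2.2×15.0/(2.6×0.08206)
= 33.00/0.213356
= 154.67 K

154.67 K


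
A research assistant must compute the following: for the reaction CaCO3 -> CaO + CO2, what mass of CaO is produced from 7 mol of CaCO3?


Mole ratio CaO:CaCO3 = 1:1
n(CaO) = 7 × 1/1 = 7.000 mol
mass = 7.000 × 56.08 = 392.56 g

392.56 g


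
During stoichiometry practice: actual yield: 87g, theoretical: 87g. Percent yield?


% yield = actual/theoretical × 100
= 87/87 × 100
= 100.0%

100.0%


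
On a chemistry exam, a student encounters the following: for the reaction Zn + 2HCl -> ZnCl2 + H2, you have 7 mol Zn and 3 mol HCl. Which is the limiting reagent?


Mole ratio available / coefficient:
  Zn: 7/1 = 7.000
  HCl: 3/2 = 1.500
Smaller ratio is limiting.

HCl


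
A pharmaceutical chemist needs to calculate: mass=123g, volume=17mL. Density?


ρ = mass/volume
= 123/17
= 7.235 g/mL

7.235 g/mL


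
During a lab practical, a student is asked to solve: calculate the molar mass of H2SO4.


M(H2SO4) = 2×1.008 + 1×32.07 + 4×16.0
= 2.02 + 32.07 + 64.0
= 98.09 g/mol

98.09 g/mol


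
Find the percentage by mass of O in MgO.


M(MgO) = 1×24.31 + 1×16.0 = 40.31 g/mol
Mass of O = 1 × 16.0 = 16.00 g/mol
% O = 16.00/40.31 × 100 = 39.69%

39.69%


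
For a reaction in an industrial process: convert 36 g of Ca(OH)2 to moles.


M(Ca(OH)2) = 74.1 g/mol
n = mass/M = 36/74.1 = 0.4858 mol

0.4858 mol


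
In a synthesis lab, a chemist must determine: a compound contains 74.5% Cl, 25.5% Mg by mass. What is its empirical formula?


Assume 100 g sample. Moles of each element:
  Cl: 74.5/35.45 = 2.102 mol
  Mg: 25.5/24.31 = 1.049 mol
Divide by smallest (1.049):
  Cl: 2.102/1.049 = 2.0
  Mg: 1.049/1.049 = 1.0
Empirical formula: MgCl2

MgCl2


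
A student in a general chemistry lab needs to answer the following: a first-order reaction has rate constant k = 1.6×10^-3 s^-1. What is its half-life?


t½ = ln2/k = 0.693147/(1.6×10^-3 s^-1)
= 433.2 s

433.2 s


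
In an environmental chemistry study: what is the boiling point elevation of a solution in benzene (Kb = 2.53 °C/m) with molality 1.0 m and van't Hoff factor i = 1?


ΔTb = Kb × m × i
= 2.53 × 1.0 × 1
= 2.53 °C

2.53 °C


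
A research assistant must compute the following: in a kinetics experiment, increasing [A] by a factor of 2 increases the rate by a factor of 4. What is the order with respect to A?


rate ∝ [A]^n
2^n = 4 → n = 2
Order in A: 2

2


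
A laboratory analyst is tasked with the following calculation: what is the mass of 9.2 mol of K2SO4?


M(K2SO4) = 174.27 g/mol
mass = n × M = 9.2 × 174.27 = 1603.28 g

1603.28 g


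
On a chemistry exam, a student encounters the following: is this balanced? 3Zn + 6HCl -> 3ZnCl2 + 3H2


Equation: 3Zn + 6HCl -> 3ZnCl2 + 3H2
Check atoms: Cl: 6=6, H: 6=6, Zn: 3=3
Balanced

Yes, balanced


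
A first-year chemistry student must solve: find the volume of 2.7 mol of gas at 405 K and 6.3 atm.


PV = nRT  (R = 0.08206 L·atm/(mol·K))
V = nRT/P = 2.7×0.08206×405/6.3
= 14.243 L

14.243 L


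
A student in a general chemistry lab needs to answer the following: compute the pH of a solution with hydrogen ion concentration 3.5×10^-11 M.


pH = -log10([H+]) = -log10(3.5×10^-11)
= 11 - log10(3.5)
= 11 - 0.54
= 10.46

10.46


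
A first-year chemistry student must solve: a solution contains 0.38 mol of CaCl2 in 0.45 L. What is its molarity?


M = n/V = 0.38/0.45 = 0.844 mol/L

0.844 M


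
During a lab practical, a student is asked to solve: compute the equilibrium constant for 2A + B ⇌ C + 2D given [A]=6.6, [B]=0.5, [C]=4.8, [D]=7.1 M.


Kc = [C][D]^2/([A]^2[B])
= (4.8^1 × 7.1^2)/(6.6^2 × 0.5^1)
= 241.968/21.78
= 11.11

11.11


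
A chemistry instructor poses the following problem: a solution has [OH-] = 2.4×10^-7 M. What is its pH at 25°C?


pOH = -log10([OH-]) = -log10(2.4×10^-7)
= 7 - log10(2.4) = 6.62
pH = 14 - pOH = 14 - 6.62 = 7.38

7.38


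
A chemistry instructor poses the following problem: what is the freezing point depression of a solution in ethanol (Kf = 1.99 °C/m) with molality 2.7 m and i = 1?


ΔTf = Kf × m × i
= 1.99 × 2.7 × 1
= 5.373 °C

5.373 °C


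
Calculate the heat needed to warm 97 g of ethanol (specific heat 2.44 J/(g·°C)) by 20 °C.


q = mcΔT = 97 × 2.44 × 20
= 4733.60 J

4733.60 J


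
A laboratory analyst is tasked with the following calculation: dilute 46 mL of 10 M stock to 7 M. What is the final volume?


C1V1 = C2V2
10 × 46 = 7 × V2
V2 = 460/7 = 65.71 mL

65.71 mL


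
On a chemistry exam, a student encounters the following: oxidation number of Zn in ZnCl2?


Zn is +2
Oxidation number: +2

+2


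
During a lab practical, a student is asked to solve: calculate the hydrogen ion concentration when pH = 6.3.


[H+] = 10^(-pH) = 10^(-6.3)
= 5.01×10^-7 M

5.01×10^-7 M


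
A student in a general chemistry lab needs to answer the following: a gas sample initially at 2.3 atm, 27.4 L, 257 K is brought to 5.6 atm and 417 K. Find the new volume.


P1V1/T1 = P2V2/T2
V2 = P1V1T2/(T1P2)
= 2.3×27.4×417/(257×5.6)
= 18.26 L

18.26 L


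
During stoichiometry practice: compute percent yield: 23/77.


% yield = actual/theoretical × 100
= 23/77 × 100
= 29.87%

29.87%


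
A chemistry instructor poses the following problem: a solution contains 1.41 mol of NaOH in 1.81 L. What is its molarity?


M = n/V = 1.41/1.81 = 0.779 mol/L

0.779 M


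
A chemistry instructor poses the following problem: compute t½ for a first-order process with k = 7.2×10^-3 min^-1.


t½ = ln2/k = 0.693147/(7.2×10^-3 min^-1)
= 96.27 min

96.27 min


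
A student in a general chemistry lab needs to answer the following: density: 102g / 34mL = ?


ρ = mass/volume
= 102/34
= 3.0 g/mL

3.0 g/mL


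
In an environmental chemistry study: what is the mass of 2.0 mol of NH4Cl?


M(NH4Cl) = 53.49 g/mol
mass = n × M = 2.0 × 53.49 = 106.98 g

106.98 g


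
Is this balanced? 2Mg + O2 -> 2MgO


Equation: 2Mg + O2 -> 2MgO
Check atoms: Mg: 2=2, O: 2=2
Balanced

Yes, balanced


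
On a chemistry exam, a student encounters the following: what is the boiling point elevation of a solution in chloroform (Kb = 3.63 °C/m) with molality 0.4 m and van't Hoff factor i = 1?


ΔTb = Kb × m × i
= 3.63 × 0.4 × 1
= 1.452 °C

1.452 °C


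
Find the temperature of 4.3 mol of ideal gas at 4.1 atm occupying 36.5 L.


PV = nRT  (R = 0.08206 L·atm/(mol·K))
T = PV/(nR) = 4.1×36.5/(4.3×0.08206)
= 149.65/0.352858
= 424.11 K

424.11 K


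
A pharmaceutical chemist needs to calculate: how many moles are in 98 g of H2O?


M(H2O) = 18.02 g/mol
n = mass/M = 98/18.02 = 5.4384 mol

5.4384 mol


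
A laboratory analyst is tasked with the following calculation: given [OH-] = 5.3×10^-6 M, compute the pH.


pOH = -log10([OH-]) = -log10(5.3×10^-6)
= 6 - log10(5.3) = 5.28
pH = 14 - pOH = 14 - 5.28 = 8.72

8.72


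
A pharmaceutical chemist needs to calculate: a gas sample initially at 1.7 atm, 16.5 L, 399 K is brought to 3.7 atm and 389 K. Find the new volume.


P1V1/T1 = P2V2/T2
V2 = P1V1T2/(T1P2)
= 1.7×16.5×389/(399×3.7)
= 7.391 L

7.391 L


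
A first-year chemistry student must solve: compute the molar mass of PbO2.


M(PbO2) = 1×207.2 + 2×16.0
= 207.2 + 32.0
= 239.2 g/mol

239.2 g/mol


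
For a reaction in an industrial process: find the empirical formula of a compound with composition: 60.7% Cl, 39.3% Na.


Assume 100 g sample. Moles of each element:
  Cl: 60.7/35.45 = 1.712 mol
  Na: 39.3/22.99 = 1.709 mol
Divide by smallest (1.709):
  Cl: 1.712/1.709 = 1.0
  Na: 1.709/1.709 = 1.0
Empirical formula: NaCl

NaCl


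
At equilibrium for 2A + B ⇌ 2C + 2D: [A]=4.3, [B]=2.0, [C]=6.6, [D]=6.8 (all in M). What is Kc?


Kc = [C]^2[D]^2/([A]^2[B])
= (6.6^2 × 6.8^2)/(4.3^2 × 2.0^1)
= 2014.2144/36.98
= 54.47

54.47


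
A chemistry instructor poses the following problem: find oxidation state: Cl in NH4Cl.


halide: -1
Oxidation number: -1

-1


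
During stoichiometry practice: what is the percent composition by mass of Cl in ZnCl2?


M(ZnCl2) = 1×65.38 + 2×35.45 = 136.28 g/mol
Mass of Cl = 2 × 35.45 = 70.90 g/mol
% Cl = 70.90/136.28 × 100 = 52.03%

52.03%


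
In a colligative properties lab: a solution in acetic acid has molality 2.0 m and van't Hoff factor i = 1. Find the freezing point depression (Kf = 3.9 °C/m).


ΔTf = Kf × m × i
= 3.9 × 2.0 × 1
= 7.8 °C

7.8 °C


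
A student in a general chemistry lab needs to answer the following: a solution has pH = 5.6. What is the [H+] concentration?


[H+] = 10^(-pH) = 10^(-5.6)
= 2.51×10^-6 M

2.51×10^-6 M


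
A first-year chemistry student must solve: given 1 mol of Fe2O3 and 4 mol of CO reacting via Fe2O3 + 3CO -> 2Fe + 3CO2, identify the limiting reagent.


Mole ratio available / coefficient:
  Fe2O3: 1/1 = 1.000
  CO: 4/3 = 1.333
Smaller ratio is limiting.

Fe2O3


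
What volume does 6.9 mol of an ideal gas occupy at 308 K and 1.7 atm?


PV = nRT  (R = 0.08206 L·atm/(mol·K))
V = nRT/P = 6.9×0.08206×308/1.7
= 102.585 L

102.585 L


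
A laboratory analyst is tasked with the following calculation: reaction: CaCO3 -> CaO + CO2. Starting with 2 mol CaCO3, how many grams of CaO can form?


Mole ratio CaO:CaCO3 = 1:1
n(CaO) = 2 × 1/1 = 2.000 mol
mass = 2.000 × 56.08 = 112.16 g

112.16 g


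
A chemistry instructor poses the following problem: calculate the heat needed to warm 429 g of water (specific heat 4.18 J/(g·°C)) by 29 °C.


q = mcΔT = 429 × 4.18 × 29
= 52003.38 J

52003.38 J


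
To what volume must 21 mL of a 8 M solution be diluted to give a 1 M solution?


C1V1 = C2V2
8 × 21 = 1 × V2
V2 = 168/1 = 168.0 mL

168.0 mL


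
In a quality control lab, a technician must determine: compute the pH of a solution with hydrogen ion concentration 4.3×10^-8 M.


pH = -log10([H+]) = -log10(4.3×10^-8)
= 8 - log10(4.3)
= 8 - 0.63
= 7.37

7.37


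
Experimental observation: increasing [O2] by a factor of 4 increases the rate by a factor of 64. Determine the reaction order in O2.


rate ∝ [O2]^n
4^n = 64 → n = 3
Order in O2: 3

3


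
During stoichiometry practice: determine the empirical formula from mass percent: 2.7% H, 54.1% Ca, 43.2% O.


Assume 100 g sample. Moles of each element:
  H: 2.7/1.008 = 2.679 mol
  Ca: 54.1/40.08 = 1.35 mol
  O: 43.2/16.0 = 2.7 mol
Divide by smallest (1.35):
  H: 2.679/1.35 = 1.98
  Ca: 1.35/1.35 = 1.0
  O: 2.7/1.35 = 2.0
Empirical formula: CaO2H2

CaO2H2


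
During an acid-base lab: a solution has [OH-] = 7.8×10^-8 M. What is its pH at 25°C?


pOH = -log10([OH-]) = -log10(7.8×10^-8)
= 8 - log10(7.8) = 7.11
pH = 14 - pOH = 14 - 7.11 = 6.89

6.89


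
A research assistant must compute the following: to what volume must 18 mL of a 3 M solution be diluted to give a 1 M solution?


C1V1 = C2V2
3 × 18 = 1 × V2
V2 = 54/1 = 54.0 mL

54.0 mL


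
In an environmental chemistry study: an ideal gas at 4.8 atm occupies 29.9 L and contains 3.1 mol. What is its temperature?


PV = nRT  (R = 0.08206 L·atm/(mol·K))
T = PV/(nR) = 4.8×29.9/(3.1×0.08206)
= 143.52/0.254386
= 564.18 K

564.18 K


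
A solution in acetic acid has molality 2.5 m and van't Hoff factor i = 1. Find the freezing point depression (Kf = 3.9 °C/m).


ΔTf = Kf × m × i
= 3.9 × 2.5 × 1
= 9.75 °C

9.75 °C


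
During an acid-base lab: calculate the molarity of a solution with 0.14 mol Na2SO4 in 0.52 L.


M = n/V = 0.14/0.52 = 0.269 mol/L

0.269 M


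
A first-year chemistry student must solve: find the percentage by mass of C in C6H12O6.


M(C6H12O6) = 6×12.01 + 12×1.008 + 6×16.0 = 180.156 g/mol
Mass of C = 6 × 12.01 = 72.06 g/mol
% C = 72.06/180.156 × 100 = 40.00%

40.00%


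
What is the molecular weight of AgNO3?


M(AgNO3) = 1×107.87 + 1×14.01 + 3×16.0
= 107.87 + 14.01 + 48.0
= 169.88 g/mol

169.88 g/mol


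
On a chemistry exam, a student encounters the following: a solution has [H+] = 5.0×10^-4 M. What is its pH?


pH = -log10([H+]) = -log10(5.0×10^-4)
= 4 - log10(5.0)
= 4 - 0.7
= 3.3

3.3


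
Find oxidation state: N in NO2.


x + 2(-2) = 0, so x = +4
Oxidation number: +4

+4


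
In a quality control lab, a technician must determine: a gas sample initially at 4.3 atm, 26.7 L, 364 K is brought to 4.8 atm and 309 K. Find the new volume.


P1V1/T1 = P2V2/T2
V2 = P1V1T2/(T1P2)
= 4.3×26.7×309/(364×4.8)
= 20.305 L

20.305 L


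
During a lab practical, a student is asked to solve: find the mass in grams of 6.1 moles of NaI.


M(NaI) = 149.89 g/mol
mass = n × M = 6.1 × 149.89 = 914.33 g

914.33 g


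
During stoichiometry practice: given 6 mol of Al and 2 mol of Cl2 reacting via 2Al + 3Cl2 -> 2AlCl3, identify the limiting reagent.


Mole ratio available / coefficient:
  Al: 6/2 = 3.000
  Cl2: 2/3 = 0.667
Smaller ratio is limiting.

Cl2


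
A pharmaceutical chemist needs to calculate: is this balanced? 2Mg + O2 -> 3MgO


Equation: 2Mg + O2 -> 3MgO
Check atoms: Mg: 2≠3, O: 2≠3
Not balanced

No, not balanced


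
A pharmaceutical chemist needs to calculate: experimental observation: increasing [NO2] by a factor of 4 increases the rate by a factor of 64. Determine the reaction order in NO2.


rate ∝ [NO2]^n
4^n = 64 → n = 3
Order in NO2: 3

3


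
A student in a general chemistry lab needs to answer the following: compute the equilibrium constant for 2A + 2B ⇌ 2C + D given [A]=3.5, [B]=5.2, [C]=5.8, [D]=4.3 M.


Kc = [C]^2[D]/([A]^2[B]^2)
= (5.8^2 × 4.3^1)/(3.5^2 × 5.2^2)
= 144.652/331.24
= 0.4367

0.4367


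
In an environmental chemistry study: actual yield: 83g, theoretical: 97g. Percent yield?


% yield = actual/theoretical × 100
= 83/97 × 100
= 85.57%

85.57%


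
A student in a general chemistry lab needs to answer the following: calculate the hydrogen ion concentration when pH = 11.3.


[H+] = 10^(-pH) = 10^(-11.3)
= 5.01×10^-12 M

5.01×10^-12 M


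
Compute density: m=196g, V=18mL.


ρ = mass/volume
= 196/18
= 10.889 g/mL

10.889 g/mL


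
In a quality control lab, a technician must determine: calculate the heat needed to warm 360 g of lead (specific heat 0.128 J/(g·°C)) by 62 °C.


q = mcΔT = 360 × 0.128 × 62
= 2856.96 J

2856.96 J


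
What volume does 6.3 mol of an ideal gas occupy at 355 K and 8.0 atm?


PV = nRT  (R = 0.08206 L·atm/(mol·K))
V = nRT/P = 6.3×0.08206×355/8.0
= 22.941 L

22.941 L


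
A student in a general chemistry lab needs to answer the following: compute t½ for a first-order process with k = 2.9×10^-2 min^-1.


t½ = ln2/k = 0.693147/(2.9×10^-2 min^-1)
= 23.90 min

23.90 min


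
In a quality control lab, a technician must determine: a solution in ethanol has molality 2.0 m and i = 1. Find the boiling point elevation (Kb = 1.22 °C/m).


ΔTb = Kb × m × i
= 1.22 × 2.0 × 1
= 2.44 °C

2.44 °C


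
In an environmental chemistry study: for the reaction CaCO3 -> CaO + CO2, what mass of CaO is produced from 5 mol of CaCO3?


Mole ratio CaO:CaCO3 = 1:1
n(CaO) = 5 × 1/1 = 5.000 mol
mass = 5.000 × 56.08 = 280.4 g

280.4 g


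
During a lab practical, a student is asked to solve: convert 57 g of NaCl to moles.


M(NaCl) = 58.44 g/mol
n = mass/M = 57/58.44 = 0.9754 mol

0.9754 mol


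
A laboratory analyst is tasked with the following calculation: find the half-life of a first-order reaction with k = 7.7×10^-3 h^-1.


t½ = ln2/k = 0.693147/(7.7×10^-3 h^-1)
= 90.02 h

90.02 h


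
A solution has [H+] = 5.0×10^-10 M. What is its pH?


pH = -log10([H+]) = -log10(5.0×10^-10)
= 10 - log10(5.0)
= 10 - 0.7
= 9.3

9.3


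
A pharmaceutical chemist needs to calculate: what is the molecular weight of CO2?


M(CO2) = 1×12.01 + 2×16.0
= 12.01 + 32.0
= 44.01 g/mol

44.01 g/mol


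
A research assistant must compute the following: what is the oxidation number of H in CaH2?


H with a metal (hydride): -1
Oxidation number: -1

-1


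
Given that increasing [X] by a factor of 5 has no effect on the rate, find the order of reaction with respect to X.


rate ∝ [X]^n
rate ∝ [X]^0
Order in X: 0

0


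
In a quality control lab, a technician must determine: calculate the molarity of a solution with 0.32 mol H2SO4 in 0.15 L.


M = n/V = 0.32/0.15 = 2.133 mol/L

2.133 M


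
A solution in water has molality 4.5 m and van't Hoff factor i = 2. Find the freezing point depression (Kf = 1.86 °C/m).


ΔTf = Kf × m × i
= 1.86 × 4.5 × 2
= 16.74 °C

16.74 °C


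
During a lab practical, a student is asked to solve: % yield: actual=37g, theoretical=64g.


% yield = actual/theoretical × 100
= 37/64 × 100
= 57.81%

57.81%


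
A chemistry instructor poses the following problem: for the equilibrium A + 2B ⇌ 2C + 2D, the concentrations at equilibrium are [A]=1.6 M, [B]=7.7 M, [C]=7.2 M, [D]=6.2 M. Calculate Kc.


Kc = [C]^2[D]^2/([A][B]^2)
= (7.2^2 × 6.2^2)/(1.6^1 × 7.7^2)
= 1992.7296/94.864
= 21.01

21.01


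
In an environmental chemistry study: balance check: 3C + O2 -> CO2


Equation: 3C + O2 -> CO2
Check atoms: C: 3≠1, O: 2=2
Not balanced

No, not balanced


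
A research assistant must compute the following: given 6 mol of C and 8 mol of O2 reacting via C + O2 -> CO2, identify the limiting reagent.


Mole ratio available / coefficient:
  C: 6/1 = 6.000
  O2: 8/1 = 8.000
Smaller ratio is limiting.

C


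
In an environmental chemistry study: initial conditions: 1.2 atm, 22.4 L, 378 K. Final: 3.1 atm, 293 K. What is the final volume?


P1V1/T1 = P2V2/T2
V2 = P1V1T2/(T1P2)
= 1.2×22.4×293/(378×3.1)
= 6.721 L

6.721 L


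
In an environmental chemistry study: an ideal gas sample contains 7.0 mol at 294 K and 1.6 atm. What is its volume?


PV = nRT  (R = 0.08206 L·atm/(mol·K))
V = nRT/P = 7.0×0.08206×294/1.6
= 105.55 L

105.55 L


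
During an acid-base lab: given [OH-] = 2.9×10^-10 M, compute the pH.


pOH = -log10([OH-]) = -log10(2.9×10^-10)
= 10 - log10(2.9) = 9.54
pH = 14 - pOH = 14 - 9.54 = 4.46

4.46


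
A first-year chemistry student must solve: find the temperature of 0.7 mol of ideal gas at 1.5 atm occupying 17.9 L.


PV = nRT  (R = 0.08206 L·atm/(mol·K))
T = PV/(nR) = 1.5×17.9/(0.7×0.08206)
= 26.85/0.057442
= 467.43 K

467.43 K


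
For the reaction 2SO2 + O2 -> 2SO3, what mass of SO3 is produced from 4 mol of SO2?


Mole ratio SO3:SO2 = 2:2
n(SO3) = 4 × 2/2 = 4.000 mol
mass = 4.000 × 80.07 = 320.28 g

320.28 g


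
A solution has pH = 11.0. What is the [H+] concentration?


[H+] = 10^(-pH) = 10^(-11.0)
= 1.0×10^-11 M

1.0×10^-11 M


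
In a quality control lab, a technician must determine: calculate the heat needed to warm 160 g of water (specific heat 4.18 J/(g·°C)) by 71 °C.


q = mcΔT = 160 × 4.18 × 71
= 47484.80 J

47484.80 J


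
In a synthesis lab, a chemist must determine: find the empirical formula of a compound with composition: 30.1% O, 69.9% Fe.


Assume 100 g sample. Moles of each element:
  O: 30.1/16.0 = 1.881 mol
  Fe: 69.9/55.85 = 1.252 mol
Divide by smallest (1.252):
  O: 1.881/1.252 = 1.5
  Fe: 1.252/1.252 = 1.0
Multiply all ratios by 2 to obtain whole numbers.
Empirical formula: Fe2O3

Fe2O3


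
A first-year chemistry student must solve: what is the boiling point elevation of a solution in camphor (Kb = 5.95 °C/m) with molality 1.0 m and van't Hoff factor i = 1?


ΔTb = Kb × m × i
= 5.95 × 1.0 × 1
= 5.95 °C

5.95 °C


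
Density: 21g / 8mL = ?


ρ = mass/volume
= 21/8
= 2.625 g/mL

2.625 g/mL


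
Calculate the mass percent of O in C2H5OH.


M(C2H5OH) = 2×12.01 + 6×1.008 + 1×16.0 = 46.068 g/mol
Mass of O = 1 × 16.0 = 16.00 g/mol
% O = 16.00/46.068 × 100 = 34.73%

34.73%


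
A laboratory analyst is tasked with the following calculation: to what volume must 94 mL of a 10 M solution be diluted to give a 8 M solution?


C1V1 = C2V2
10 × 94 = 8 × V2
V2 = 940/8 = 117.5 mL

117.5 mL


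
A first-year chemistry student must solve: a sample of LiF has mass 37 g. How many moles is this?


M(LiF) = 25.94 g/mol
n = mass/M = 37/25.94 = 1.4264 mol

1.4264 mol


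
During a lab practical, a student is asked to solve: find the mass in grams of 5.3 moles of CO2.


M(CO2) = 44.01 g/mol
mass = n × M = 5.3 × 44.01 = 233.25 g

233.25 g


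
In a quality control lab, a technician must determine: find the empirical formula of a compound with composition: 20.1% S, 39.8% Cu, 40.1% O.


Assume 100 g sample. Moles of each element:
  S: 20.1/32.07 = 0.627 mol
  Cu: 39.8/63.55 = 0.626 mol
  O: 40.1/16.0 = 2.506 mol
Divide by smallest (0.626):
  S: 0.627/0.626 = 1.0
  Cu: 0.626/0.626 = 1.0
  O: 2.506/0.626 = 4.0
Empirical formula: CuSO4

CuSO4


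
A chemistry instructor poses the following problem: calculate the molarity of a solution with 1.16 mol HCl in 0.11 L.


M = n/V = 1.16/0.11 = 10.545 mol/L

10.545 M


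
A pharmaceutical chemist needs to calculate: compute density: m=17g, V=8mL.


ρ = mass/volume
= 17/8
= 2.125 g/mL

2.125 g/mL


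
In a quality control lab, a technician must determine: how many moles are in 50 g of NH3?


M(NH3) = 17.03 g/mol
n = mass/M = 50/17.03 = 2.936 mol

2.936 mol


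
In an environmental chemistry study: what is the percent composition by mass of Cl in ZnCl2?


M(ZnCl2) = 1×65.38 + 2×35.45 = 136.28 g/mol
Mass of Cl = 2 × 35.45 = 70.90 g/mol
% Cl = 70.90/136.28 × 100 = 52.03%

52.03%


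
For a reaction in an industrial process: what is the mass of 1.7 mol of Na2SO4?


M(Na2SO4) = 142.05 g/mol
mass = n × M = 1.7 × 142.05 = 241.49 g

241.49 g


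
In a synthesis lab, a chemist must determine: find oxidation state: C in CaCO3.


(+2) + x + 3(-2) = 0, so x = +4
Oxidation number: +4

+4


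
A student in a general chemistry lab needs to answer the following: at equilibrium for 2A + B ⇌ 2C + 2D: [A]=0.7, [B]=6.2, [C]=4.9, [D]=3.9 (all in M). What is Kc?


Kc = [C]^2[D]^2/([A]^2[B])
= (4.9^2 × 3.9^2)/(0.7^2 × 6.2^1)
= 365.1921/3.038
= 120.2

120.2


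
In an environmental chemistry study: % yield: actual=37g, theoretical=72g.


% yield = actual/theoretical × 100
= 37/72 × 100
= 51.39%

51.39%


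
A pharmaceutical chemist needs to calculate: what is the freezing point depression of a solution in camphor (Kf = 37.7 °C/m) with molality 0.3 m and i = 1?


ΔTf = Kf × m × i
= 37.7 × 0.3 × 1
= 11.31 °C

11.31 °C


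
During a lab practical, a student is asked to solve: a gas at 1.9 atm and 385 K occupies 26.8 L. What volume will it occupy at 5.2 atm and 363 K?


P1V1/T1 = P2V2/T2
V2 = P1V1T2/(T1P2)
= 1.9×26.8×363/(385×5.2)
= 9.233 L

9.233 L


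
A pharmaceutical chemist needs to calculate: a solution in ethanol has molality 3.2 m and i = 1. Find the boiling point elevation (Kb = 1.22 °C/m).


ΔTb = Kb × m × i
= 1.22 × 3.2 × 1
= 3.904 °C

3.904 °C


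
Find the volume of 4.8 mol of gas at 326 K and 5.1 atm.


PV = nRT  (R = 0.08206 L·atm/(mol·K))
V = nRT/P = 4.8×0.08206×326/5.1
= 25.178 L

25.178 L


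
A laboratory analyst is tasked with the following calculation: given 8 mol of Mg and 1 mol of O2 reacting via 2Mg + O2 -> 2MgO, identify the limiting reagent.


Mole ratio available / coefficient:
  Mg: 8/2 = 4.000
  O2: 1/1 = 1.000
Smaller ratio is limiting.

O2


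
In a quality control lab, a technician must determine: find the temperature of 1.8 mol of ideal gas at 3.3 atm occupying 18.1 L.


PV = nRT  (R = 0.08206 L·atm/(mol·K))
T = PV/(nR) = 3.3×18.1/(1.8×0.08206)
= 59.73/0.147708
= 404.38 K

404.38 K


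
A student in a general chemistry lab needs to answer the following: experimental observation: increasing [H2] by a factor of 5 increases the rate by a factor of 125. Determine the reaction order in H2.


rate ∝ [H2]^n
5^n = 125 → n = 3
Order in H2: 3

3


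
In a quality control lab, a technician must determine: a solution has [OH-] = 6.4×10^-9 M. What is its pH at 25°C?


pOH = -log10([OH-]) = -log10(6.4×10^-9)
= 9 - log10(6.4) = 8.19
pH = 14 - pOH = 14 - 8.19 = 5.81

5.81


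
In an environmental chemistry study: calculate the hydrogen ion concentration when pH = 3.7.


[H+] = 10^(-pH) = 10^(-3.7)
= 2.0×10^-4 M

2.0×10^-4 M


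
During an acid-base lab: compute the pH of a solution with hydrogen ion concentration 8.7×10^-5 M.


pH = -log10([H+]) = -log10(8.7×10^-5)
= 5 - log10(8.7)
= 5 - 0.94
= 4.06

4.06


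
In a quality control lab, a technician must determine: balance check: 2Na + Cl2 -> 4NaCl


Equation: 2Na + Cl2 -> 4NaCl
Check atoms: Cl: 2≠4, Na: 2≠4
Not balanced

No, not balanced


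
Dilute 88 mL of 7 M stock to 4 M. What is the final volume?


C1V1 = C2V2
7 × 88 = 4 × V2
V2 = 616/4 = 154.0 mL

154.0 mL


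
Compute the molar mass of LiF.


M(LiF) = 1×6.94 + 1×19.0
= 6.94 + 19.0
= 25.94 g/mol

25.94 g/mol


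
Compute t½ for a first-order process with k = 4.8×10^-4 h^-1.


t½ = ln2/k = 0.693147/(4.8×10^-4 h^-1)
= 1444 h

1444 h


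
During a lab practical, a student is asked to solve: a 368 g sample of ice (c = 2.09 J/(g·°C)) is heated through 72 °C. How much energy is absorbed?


q = mcΔT = 368 × 2.09 × 72
= 55376.64 J

55376.64 J


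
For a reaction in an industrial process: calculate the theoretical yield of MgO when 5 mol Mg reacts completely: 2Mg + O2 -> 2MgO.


Mole ratio MgO:Mg = 2:2
n(MgO) = 5 × 2/2 = 5.000 mol
mass = 5.000 × 40.31 = 201.55 g

201.55 g


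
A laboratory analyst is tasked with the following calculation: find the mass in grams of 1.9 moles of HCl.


M(HCl) = 36.46 g/mol
mass = n × M = 1.9 × 36.46 = 69.27 g

69.27 g


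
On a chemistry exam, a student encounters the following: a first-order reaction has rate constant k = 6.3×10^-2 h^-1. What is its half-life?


t½ = ln2/k = 0.693147/(6.3×10^-2 h^-1)
= 11.00 h

11.00 h


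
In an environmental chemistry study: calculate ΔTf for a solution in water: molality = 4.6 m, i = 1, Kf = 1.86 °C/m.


ΔTf = Kf × m × i
= 1.86 × 4.6 × 1
= 8.556 °C

8.556 °C


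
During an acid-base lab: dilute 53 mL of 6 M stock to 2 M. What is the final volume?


C1V1 = C2V2
6 × 53 = 2 × V2
V2 = 318/2 = 159.0 mL

159.0 mL


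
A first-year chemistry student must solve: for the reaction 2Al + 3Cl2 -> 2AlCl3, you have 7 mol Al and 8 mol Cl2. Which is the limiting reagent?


Mole ratio available / coefficient:
  Al: 7/2 = 3.500
  Cl2: 8/3 = 2.667
Smaller ratio is limiting.

Cl2


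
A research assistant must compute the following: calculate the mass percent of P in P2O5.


M(P2O5) = 2×30.97 + 5×16.0 = 141.94 g/mol
Mass of P = 2 × 30.97 = 61.94 g/mol
% P = 61.94/141.94 × 100 = 43.64%

43.64%


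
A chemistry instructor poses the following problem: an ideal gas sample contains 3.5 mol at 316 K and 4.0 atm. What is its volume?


PV = nRT  (R = 0.08206 L·atm/(mol·K))
V = nRT/P = 3.5×0.08206×316/4.0
= 22.69 L

22.69 L


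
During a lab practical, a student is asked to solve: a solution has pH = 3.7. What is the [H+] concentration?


[H+] = 10^(-pH) = 10^(-3.7)
= 2.0×10^-4 M

2.0×10^-4 M


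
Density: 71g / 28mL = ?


ρ = mass/volume
= 71/28
= 2.536 g/mL

2.536 g/mL


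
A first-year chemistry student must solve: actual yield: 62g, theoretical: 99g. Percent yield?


% yield = actual/theoretical × 100
= 62/99 × 100
= 62.63%

62.63%


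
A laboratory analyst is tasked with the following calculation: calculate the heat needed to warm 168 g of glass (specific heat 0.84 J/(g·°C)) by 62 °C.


q = mcΔT = 168 × 0.84 × 62
= 8749.44 J

8749.44 J


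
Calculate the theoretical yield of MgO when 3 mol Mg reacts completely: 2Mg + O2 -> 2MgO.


Mole ratio MgO:Mg = 2:2
n(MgO) = 3 × 2/2 = 3.000 mol
mass = 3.000 × 40.31 = 120.93 g

120.93 g


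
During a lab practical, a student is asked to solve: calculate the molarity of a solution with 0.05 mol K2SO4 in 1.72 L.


M = n/V = 0.05/1.72 = 0.029 mol/L

0.029 M


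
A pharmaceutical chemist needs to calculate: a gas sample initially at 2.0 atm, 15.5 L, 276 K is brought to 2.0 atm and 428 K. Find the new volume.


P1V1/T1 = P2V2/T2
V2 = P1V1T2/(T1P2)
= 2.0×15.5×428/(276×2.0)
= 24.036 L

24.036 L


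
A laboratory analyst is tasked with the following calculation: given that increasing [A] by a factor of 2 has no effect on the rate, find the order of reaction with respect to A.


rate ∝ [A]^n
rate ∝ [A]^0
Order in A: 0

0


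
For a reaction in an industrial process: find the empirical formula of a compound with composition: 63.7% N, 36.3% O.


Assume 100 g sample. Moles of each element:
  N: 63.7/14.01 = 4.547 mol
  O: 36.3/16.0 = 2.269 mol
Divide by smallest (2.269):
  N: 4.547/2.269 = 2.0
  O: 2.269/2.269 = 1.0
Empirical formula: N2O

N2O
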